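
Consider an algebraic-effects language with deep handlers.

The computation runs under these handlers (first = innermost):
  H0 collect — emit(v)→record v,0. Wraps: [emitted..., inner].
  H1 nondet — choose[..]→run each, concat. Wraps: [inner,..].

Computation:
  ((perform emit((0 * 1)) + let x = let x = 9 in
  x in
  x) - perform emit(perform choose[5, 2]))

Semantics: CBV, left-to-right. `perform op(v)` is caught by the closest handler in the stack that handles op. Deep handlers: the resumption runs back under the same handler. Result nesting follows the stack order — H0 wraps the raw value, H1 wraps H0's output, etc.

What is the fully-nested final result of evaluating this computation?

Working:
emit(0) @ H0 ⇒ out+=0
choose[5, 2] @ H1
  branch[0] choose=5:
    emit(5) @ H0 ⇒ out+=5
    H0 returns [0, 5, 9]
    H1 returns [[0, 5, 9]]
  branch[1] choose=2:
    emit(2) @ H0 ⇒ out+=2
    H0 returns [0, 2, 9]
    H1 returns [[0, 2, 9]]
= [[0, 5, 9], [0, 2, 9]]

Answer: [[0, 5, 9], [0, 2, 9]]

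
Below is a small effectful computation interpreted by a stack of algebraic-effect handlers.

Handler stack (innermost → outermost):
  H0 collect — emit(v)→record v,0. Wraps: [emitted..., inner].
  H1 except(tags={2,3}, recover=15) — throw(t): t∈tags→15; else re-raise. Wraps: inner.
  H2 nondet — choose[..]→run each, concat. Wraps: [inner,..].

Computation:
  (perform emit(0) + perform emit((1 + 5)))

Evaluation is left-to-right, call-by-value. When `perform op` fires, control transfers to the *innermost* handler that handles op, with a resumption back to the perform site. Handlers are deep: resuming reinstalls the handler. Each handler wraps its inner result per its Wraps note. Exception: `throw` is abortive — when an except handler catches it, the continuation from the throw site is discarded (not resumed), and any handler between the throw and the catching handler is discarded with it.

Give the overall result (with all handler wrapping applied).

Evaluation trace:
emit(0) @ H0 ⇒ out+=0
emit(6) @ H0 ⇒ out+=6
H0 returns [0, 6, 0]
H1 returns [0, 6, 0]
H2 returns [[0, 6, 0]]
= [[0, 6, 0]]

Answer: [[0, 6, 0]]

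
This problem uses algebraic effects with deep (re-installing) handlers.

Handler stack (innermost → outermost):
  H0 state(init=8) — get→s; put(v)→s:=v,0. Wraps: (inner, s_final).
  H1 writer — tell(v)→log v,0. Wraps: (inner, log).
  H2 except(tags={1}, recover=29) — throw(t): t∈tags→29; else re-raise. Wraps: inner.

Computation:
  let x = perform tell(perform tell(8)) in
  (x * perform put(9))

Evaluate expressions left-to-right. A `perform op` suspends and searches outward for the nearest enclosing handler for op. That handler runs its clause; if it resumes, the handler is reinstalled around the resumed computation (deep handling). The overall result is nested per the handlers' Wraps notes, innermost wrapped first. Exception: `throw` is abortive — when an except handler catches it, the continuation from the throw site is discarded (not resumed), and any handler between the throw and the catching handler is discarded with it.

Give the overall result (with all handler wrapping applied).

Step-by-step:
tell(8) @ H1 ⇒ log+=8
tell(0) @ H1 ⇒ log+=0
put(9) @ H0 ⇒ s:=9
H0 returns (0, 9)
H1 returns ((0, 9), (8, 0))
H2 returns ((0, 9), (8, 0))
= ((0, 9), (8, 0))

Answer: ((0, 9), (8, 0))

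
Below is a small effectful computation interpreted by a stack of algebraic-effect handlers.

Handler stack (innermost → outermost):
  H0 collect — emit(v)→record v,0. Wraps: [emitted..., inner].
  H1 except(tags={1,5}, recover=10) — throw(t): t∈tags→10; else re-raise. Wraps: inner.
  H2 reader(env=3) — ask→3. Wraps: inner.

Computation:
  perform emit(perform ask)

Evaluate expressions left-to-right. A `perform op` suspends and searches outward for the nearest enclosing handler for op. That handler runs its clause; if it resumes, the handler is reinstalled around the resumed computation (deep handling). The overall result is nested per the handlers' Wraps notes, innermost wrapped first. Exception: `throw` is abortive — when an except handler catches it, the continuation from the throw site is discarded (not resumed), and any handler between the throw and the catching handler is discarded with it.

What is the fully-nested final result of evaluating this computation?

Answer: [3, 0]

Working:
ask @ H2 ⇒ 3
emit(3) @ H0 ⇒ out+=3
H0 returns [3, 0]
H1 returns [3, 0]
H2 returns [3, 0]
= [3, 0]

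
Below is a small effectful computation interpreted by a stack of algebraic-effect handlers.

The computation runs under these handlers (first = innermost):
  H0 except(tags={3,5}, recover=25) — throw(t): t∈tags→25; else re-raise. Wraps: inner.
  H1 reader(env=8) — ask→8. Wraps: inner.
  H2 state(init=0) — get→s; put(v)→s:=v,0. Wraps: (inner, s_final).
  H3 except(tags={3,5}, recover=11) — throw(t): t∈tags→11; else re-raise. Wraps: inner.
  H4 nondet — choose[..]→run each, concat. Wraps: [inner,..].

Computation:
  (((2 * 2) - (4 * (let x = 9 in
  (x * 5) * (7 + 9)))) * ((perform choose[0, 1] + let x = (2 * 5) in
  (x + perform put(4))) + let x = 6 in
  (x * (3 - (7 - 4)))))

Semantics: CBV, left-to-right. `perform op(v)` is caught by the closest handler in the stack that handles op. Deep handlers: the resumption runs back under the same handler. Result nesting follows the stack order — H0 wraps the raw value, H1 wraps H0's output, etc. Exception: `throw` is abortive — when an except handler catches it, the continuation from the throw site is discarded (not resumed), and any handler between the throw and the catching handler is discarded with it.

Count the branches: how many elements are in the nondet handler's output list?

Answer: 2

Step-by-step:
choose[0, 1] @ H4
  branch[0] choose=0:
    put(4) @ H2 ⇒ s:=4
    H0 returns -28760
    H1 returns -28760
    H2 returns (-28760, 4)
    H3 returns (-28760, 4)
    H4 returns [(-28760, 4)]
  branch[1] choose=1:
    put(4) @ H2 ⇒ s:=4
    H0 returns -31636
    H1 returns -31636
    H2 returns (-31636, 4)
    H3 returns (-31636, 4)
    H4 returns [(-31636, 4)]
= [(-28760, 4), (-31636, 4)]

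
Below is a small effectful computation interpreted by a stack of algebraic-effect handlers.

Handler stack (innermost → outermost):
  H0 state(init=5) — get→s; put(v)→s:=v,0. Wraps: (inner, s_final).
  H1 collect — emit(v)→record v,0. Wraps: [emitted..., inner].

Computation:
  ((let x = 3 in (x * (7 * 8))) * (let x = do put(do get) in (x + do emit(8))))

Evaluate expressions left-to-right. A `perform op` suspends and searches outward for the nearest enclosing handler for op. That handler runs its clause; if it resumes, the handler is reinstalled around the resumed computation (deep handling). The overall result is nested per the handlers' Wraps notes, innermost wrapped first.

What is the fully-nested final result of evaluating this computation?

Evaluation trace:
get @ H0 ⇒ 5
put(5) @ H0 ⇒ s:=5
emit(8) @ H1 ⇒ out+=8
H0 returns (0, 5)
H1 returns [8, (0, 5)]
= [8, (0, 5)]

Answer: [8, (0, 5)]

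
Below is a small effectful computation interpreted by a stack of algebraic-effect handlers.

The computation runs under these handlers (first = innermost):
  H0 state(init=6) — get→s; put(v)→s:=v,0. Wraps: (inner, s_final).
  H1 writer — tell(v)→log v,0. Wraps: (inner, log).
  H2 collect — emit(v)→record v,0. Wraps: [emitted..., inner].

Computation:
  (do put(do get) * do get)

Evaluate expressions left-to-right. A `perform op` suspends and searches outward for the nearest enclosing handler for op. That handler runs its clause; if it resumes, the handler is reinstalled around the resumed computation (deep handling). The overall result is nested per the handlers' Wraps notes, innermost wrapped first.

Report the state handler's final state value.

Evaluation trace:
get @ H0 ⇒ 6
put(6) @ H0 ⇒ s:=6
get @ H0 ⇒ 6
H0 returns (0, 6)
H1 returns ((0, 6), ())
H2 returns [((0, 6), ())]
= [((0, 6), ())]

Answer: 6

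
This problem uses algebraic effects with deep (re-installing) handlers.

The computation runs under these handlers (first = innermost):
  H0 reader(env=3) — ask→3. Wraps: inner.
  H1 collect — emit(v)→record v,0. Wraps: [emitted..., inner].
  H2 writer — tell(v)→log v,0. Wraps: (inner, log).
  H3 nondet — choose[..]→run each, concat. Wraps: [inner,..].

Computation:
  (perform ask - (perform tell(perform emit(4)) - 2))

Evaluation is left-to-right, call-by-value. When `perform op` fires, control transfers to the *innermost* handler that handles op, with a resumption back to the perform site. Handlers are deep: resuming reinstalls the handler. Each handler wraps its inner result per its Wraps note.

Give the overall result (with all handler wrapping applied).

Step-by-step:
ask @ H0 ⇒ 3
emit(4) @ H1 ⇒ out+=4
tell(0) @ H2 ⇒ log+=0
H0 returns 5
H1 returns [4, 5]
H2 returns ([4, 5], (0))
H3 returns [([4, 5], (0))]
= [([4, 5], (0))]

Answer: [([4, 5], (0))]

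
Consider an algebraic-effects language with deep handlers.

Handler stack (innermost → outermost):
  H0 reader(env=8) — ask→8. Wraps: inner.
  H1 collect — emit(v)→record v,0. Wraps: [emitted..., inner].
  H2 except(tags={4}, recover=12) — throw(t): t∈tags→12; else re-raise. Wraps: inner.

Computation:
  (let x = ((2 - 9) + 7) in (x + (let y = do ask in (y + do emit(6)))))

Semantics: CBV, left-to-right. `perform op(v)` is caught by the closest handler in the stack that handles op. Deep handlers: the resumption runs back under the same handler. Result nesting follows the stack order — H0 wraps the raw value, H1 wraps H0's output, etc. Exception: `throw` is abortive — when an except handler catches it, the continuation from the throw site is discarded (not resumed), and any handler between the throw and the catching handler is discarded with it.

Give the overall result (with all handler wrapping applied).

Answer: [6, 8]

Evaluation trace:
ask @ H0 ⇒ 8
emit(6) @ H1 ⇒ out+=6
H0 returns 8
H1 returns [6, 8]
H2 returns [6, 8]
= [6, 8]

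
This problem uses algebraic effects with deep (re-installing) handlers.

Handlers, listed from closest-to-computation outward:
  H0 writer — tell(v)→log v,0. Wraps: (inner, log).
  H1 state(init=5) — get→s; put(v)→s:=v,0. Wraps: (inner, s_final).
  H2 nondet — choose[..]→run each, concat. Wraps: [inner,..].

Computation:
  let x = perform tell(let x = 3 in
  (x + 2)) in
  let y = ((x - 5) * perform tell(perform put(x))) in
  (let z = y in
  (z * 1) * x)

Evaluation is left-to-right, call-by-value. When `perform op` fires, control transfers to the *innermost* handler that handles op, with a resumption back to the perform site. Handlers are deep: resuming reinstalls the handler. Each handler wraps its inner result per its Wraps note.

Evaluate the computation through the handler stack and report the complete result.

Answer: [((0, (5, 0)), 0)]

Evaluation trace:
tell(5) @ H0 ⇒ log+=5
put(0) @ H1 ⇒ s:=0
tell(0) @ H0 ⇒ log+=0
H0 returns (0, (5, 0))
H1 returns ((0, (5, 0)), 0)
H2 returns [((0, (5, 0)), 0)]
= [((0, (5, 0)), 0)]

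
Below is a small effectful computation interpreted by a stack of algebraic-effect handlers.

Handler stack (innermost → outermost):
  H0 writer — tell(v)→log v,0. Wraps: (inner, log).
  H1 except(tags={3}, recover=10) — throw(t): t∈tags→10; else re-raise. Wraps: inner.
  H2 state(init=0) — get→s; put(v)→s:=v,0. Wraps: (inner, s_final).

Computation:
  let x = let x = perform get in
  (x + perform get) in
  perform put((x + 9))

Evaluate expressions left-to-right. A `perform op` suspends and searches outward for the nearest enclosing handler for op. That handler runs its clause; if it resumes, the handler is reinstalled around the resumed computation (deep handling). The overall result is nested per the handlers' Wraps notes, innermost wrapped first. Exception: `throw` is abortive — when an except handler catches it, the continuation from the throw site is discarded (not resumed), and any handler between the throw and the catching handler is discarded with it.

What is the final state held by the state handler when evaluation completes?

Answer: 9

Working:
get @ H2 ⇒ 0
get @ H2 ⇒ 0
put(9) @ H2 ⇒ s:=9
H0 returns (0, ())
H1 returns (0, ())
H2 returns ((0, ()), 9)
= ((0, ()), 9)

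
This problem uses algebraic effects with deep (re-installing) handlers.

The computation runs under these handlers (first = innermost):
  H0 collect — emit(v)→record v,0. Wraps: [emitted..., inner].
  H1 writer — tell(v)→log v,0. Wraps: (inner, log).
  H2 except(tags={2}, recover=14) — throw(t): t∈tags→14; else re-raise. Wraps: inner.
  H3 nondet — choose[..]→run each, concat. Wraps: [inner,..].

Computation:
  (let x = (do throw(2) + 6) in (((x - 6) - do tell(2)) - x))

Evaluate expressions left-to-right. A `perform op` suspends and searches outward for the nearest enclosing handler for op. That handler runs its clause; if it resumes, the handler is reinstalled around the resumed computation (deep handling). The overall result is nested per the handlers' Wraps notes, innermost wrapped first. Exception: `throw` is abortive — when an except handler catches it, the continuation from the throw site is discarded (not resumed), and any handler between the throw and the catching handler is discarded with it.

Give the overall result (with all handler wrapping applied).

Step-by-step:
throw(2) @ H2 caught ⇒ 14
H3 returns [14]
= [14]

Answer: [14]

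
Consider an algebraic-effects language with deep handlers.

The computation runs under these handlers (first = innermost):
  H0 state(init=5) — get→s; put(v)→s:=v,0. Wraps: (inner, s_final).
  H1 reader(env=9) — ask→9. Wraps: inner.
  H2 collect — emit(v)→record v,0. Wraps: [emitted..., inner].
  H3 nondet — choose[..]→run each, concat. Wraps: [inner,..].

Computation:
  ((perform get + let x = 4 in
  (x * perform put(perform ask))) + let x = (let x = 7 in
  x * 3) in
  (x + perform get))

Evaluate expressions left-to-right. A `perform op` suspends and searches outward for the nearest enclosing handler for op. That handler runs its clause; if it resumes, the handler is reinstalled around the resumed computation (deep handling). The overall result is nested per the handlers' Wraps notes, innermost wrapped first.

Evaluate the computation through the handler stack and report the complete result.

Answer: [[(35, 9)]]

Step-by-step:
get @ H0 ⇒ 5
ask @ H1 ⇒ 9
put(9) @ H0 ⇒ s:=9
get @ H0 ⇒ 9
H0 returns (35, 9)
H1 returns (35, 9)
H2 returns [(35, 9)]
H3 returns [[(35, 9)]]
= [[(35, 9)]]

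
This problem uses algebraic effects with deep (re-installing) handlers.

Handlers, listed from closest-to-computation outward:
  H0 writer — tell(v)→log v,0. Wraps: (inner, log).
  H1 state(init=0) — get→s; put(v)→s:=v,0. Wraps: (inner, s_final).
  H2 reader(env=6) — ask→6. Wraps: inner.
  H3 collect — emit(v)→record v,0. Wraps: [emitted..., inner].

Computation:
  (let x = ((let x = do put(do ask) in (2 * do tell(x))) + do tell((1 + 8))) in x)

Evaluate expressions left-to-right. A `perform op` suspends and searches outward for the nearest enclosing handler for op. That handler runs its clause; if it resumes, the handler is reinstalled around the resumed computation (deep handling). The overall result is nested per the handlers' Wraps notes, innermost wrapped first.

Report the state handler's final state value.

Answer: 6

Evaluation trace:
ask @ H2 ⇒ 6
put(6) @ H1 ⇒ s:=6
tell(0) @ H0 ⇒ log+=0
tell(9) @ H0 ⇒ log+=9
H0 returns (0, (0, 9))
H1 returns ((0, (0, 9)), 6)
H2 returns ((0, (0, 9)), 6)
H3 returns [((0, (0, 9)), 6)]
= [((0, (0, 9)), 6)]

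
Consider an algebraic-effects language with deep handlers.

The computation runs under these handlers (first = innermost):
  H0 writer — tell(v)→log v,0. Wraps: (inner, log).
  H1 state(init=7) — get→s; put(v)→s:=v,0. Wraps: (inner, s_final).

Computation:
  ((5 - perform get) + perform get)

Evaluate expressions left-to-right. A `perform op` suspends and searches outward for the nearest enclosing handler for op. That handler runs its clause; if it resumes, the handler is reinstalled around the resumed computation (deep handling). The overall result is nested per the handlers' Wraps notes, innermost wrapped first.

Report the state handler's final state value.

Working:
get @ H1 ⇒ 7
get @ H1 ⇒ 7
H0 returns (5, ())
H1 returns ((5, ()), 7)
= ((5, ()), 7)

Answer: 7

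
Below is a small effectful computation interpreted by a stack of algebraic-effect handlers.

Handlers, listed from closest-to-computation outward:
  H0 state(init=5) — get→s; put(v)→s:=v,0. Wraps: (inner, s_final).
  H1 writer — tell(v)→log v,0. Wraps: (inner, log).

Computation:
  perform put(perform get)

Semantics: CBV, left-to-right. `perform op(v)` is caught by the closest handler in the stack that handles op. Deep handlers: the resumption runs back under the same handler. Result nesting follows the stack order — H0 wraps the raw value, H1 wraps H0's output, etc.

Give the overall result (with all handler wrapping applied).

Working:
get @ H0 ⇒ 5
put(5) @ H0 ⇒ s:=5
H0 returns (0, 5)
H1 returns ((0, 5), ())
= ((0, 5), ())

Answer: ((0, 5), ())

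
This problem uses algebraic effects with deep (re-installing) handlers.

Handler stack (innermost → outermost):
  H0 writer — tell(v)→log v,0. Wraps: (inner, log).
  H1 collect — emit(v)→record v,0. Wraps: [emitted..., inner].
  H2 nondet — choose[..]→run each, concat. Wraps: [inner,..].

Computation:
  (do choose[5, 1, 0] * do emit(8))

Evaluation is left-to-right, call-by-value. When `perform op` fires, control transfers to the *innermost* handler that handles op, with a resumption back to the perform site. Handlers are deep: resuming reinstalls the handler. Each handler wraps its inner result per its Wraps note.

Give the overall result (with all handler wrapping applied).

Answer: [[8, (0, ())], [8, (0, ())], [8, (0, ())]]

Step-by-step:
choose[5, 1, 0] @ H2
  branch[0] choose=5:
    emit(8) @ H1 ⇒ out+=8
    H0 returns (0, ())
    H1 returns [8, (0, ())]
    H2 returns [[8, (0, ())]]
  branch[1] choose=1:
    emit(8) @ H1 ⇒ out+=8
    H0 returns (0, ())
    H1 returns [8, (0, ())]
    H2 returns [[8, (0, ())]]
  branch[2] choose=0:
    emit(8) @ H1 ⇒ out+=8
    H0 returns (0, ())
    H1 returns [8, (0, ())]
    H2 returns [[8, (0, ())]]
= [[8, (0, ())], [8, (0, ())], [8, (0, ())]]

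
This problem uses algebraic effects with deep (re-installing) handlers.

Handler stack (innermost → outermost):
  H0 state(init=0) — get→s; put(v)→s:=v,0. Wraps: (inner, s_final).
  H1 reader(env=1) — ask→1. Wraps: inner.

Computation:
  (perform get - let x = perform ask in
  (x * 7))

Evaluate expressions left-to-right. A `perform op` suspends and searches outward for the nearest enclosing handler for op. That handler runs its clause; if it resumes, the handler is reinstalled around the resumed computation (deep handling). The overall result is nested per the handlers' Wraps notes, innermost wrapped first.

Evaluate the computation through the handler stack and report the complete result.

Working:
get @ H0 ⇒ 0
ask @ H1 ⇒ 1
H0 returns (-7, 0)
H1 returns (-7, 0)
= (-7, 0)

Answer: (-7, 0)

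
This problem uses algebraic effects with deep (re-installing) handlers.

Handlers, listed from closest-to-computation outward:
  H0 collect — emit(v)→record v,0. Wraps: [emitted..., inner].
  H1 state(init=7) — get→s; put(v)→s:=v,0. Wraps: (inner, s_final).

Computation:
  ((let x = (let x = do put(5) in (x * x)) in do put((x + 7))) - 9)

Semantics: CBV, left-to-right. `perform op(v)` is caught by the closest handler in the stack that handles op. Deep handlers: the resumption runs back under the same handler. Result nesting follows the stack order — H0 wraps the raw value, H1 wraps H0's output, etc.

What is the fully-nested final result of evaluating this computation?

Evaluation trace:
put(5) @ H1 ⇒ s:=5
put(7) @ H1 ⇒ s:=7
H0 returns [-9]
H1 returns ([-9], 7)
= ([-9], 7)

Answer: ([-9], 7)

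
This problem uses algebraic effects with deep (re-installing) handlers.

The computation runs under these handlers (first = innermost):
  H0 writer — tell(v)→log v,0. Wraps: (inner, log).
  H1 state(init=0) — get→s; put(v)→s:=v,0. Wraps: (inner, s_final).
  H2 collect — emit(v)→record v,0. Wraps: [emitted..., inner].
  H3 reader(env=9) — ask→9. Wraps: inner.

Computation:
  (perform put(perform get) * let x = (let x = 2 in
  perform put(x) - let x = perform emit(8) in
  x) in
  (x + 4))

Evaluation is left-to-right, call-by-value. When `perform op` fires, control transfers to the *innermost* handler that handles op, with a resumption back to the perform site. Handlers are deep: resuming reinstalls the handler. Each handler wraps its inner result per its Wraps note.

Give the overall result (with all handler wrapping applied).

Answer: [8, ((0, ()), 2)]

Working:
get @ H1 ⇒ 0
put(0) @ H1 ⇒ s:=0
put(2) @ H1 ⇒ s:=2
emit(8) @ H2 ⇒ out+=8
H0 returns (0, ())
H1 returns ((0, ()), 2)
H2 returns [8, ((0, ()), 2)]
H3 returns [8, ((0, ()), 2)]
= [8, ((0, ()), 2)]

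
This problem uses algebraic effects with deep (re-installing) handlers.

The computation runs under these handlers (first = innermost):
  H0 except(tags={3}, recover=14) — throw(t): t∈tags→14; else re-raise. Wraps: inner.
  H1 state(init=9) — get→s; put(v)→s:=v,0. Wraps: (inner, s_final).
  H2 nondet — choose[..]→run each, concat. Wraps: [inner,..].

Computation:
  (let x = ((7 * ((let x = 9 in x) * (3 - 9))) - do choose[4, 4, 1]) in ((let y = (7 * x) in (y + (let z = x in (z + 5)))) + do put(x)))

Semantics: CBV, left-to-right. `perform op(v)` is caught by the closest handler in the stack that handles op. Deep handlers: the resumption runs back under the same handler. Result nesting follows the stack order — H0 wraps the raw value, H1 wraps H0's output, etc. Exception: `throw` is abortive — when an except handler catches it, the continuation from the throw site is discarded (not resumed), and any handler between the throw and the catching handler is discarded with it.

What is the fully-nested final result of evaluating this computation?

Answer: [(-3051, -382), (-3051, -382), (-3027, -379)]

Working:
choose[4, 4, 1] @ H2
  branch[0] choose=4:
    put(-382) @ H1 ⇒ s:=-382
    H0 returns -3051
    H1 returns (-3051, -382)
    H2 returns [(-3051, -382)]
  branch[1] choose=4:
    put(-382) @ H1 ⇒ s:=-382
    H0 returns -3051
    H1 returns (-3051, -382)
    H2 returns [(-3051, -382)]
  branch[2] choose=1:
    put(-379) @ H1 ⇒ s:=-379
    H0 returns -3027
    H1 returns (-3027, -379)
    H2 returns [(-3027, -379)]
= [(-3051, -382), (-3051, -382), (-3027, -379)]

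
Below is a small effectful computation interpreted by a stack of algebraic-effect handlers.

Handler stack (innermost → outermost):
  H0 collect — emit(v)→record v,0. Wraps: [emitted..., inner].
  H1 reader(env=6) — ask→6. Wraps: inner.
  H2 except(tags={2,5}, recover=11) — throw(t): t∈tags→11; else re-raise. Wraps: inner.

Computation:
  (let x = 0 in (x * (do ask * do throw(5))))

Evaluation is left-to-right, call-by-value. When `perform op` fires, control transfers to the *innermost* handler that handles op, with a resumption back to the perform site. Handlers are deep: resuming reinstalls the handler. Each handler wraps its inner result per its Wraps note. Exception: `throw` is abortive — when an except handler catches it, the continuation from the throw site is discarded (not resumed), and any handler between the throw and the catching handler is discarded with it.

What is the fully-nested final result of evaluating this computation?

Working:
ask @ H1 ⇒ 6
throw(5) @ H2 caught ⇒ 11
= 11

Answer: 11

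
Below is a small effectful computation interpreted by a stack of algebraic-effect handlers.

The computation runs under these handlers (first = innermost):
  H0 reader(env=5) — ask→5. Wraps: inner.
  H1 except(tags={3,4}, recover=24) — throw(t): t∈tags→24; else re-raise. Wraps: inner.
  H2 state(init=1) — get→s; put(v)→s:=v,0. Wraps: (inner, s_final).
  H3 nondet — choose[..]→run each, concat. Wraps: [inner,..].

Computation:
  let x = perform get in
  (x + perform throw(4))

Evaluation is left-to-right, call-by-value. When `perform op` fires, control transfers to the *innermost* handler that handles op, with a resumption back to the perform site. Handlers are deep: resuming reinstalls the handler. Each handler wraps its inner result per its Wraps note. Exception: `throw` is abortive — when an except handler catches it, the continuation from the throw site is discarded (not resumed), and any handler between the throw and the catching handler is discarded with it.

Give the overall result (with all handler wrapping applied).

Answer: [(24, 1)]

Step-by-step:
get @ H2 ⇒ 1
throw(4) @ H1 caught ⇒ 24
H2 returns (24, 1)
H3 returns [(24, 1)]
= [(24, 1)]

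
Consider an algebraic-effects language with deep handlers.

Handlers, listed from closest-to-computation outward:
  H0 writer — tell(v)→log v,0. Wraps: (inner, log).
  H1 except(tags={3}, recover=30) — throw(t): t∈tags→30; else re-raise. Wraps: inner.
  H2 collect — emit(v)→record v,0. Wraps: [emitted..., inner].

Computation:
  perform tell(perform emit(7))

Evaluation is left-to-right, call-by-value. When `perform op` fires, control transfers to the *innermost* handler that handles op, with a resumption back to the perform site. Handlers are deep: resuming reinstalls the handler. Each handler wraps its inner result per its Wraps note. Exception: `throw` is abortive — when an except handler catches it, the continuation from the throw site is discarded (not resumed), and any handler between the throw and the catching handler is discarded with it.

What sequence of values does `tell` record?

Evaluation trace:
emit(7) @ H2 ⇒ out+=7
tell(0) @ H0 ⇒ log+=0
H0 returns (0, (0))
H1 returns (0, (0))
H2 returns [7, (0, (0))]
= [7, (0, (0))]

Answer: (0)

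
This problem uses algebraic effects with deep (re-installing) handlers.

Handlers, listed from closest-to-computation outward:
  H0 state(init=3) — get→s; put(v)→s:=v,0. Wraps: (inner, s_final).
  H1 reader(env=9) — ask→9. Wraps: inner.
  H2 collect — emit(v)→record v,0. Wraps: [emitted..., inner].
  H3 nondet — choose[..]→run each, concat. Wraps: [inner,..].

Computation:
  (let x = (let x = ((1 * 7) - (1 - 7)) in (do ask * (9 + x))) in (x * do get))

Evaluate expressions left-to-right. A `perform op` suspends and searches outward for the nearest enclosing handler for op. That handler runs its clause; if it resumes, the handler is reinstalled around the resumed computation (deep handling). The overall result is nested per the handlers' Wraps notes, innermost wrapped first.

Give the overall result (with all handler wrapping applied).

Step-by-step:
ask @ H1 ⇒ 9
get @ H0 ⇒ 3
H0 returns (594, 3)
H1 returns (594, 3)
H2 returns [(594, 3)]
H3 returns [[(594, 3)]]
= [[(594, 3)]]

Answer: [[(594, 3)]]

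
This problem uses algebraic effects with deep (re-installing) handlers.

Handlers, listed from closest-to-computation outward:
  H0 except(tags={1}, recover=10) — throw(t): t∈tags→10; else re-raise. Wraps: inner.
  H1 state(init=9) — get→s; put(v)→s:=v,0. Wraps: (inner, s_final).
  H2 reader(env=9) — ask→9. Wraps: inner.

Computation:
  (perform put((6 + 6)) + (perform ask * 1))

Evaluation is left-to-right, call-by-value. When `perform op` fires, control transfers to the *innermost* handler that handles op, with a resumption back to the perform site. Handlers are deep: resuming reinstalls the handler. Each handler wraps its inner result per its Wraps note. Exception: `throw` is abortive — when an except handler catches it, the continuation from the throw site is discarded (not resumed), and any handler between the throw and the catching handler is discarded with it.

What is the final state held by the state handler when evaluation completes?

Answer: 12

Working:
put(12) @ H1 ⇒ s:=12
ask @ H2 ⇒ 9
H0 returns 9
H1 returns (9, 12)
H2 returns (9, 12)
= (9, 12)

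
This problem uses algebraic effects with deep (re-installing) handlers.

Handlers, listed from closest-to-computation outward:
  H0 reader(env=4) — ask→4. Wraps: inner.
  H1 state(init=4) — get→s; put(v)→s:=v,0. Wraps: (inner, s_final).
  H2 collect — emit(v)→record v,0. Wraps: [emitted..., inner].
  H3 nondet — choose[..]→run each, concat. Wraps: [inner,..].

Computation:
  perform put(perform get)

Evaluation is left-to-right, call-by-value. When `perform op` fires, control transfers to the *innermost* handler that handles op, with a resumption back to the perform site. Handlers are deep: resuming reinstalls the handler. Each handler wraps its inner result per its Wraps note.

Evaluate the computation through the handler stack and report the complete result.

Answer: [[(0, 4)]]

Evaluation trace:
get @ H1 ⇒ 4
put(4) @ H1 ⇒ s:=4
H0 returns 0
H1 returns (0, 4)
H2 returns [(0, 4)]
H3 returns [[(0, 4)]]
= [[(0, 4)]]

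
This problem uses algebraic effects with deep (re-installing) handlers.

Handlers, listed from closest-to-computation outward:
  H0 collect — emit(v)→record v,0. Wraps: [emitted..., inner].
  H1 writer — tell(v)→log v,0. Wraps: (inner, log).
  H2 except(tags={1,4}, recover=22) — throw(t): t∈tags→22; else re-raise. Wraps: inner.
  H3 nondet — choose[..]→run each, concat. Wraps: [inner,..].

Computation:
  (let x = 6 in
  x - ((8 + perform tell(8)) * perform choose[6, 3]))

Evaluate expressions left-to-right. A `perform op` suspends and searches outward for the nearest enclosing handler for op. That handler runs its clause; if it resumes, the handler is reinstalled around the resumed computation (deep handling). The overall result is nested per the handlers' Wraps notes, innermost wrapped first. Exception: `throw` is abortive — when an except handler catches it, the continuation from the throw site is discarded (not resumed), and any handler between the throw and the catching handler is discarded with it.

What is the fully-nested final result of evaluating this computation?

Answer: [([-42], (8)), ([-18], (8))]

Working:
tell(8) @ H1 ⇒ log+=8
choose[6, 3] @ H3
  branch[0] choose=6:
    H0 returns [-42]
    H1 returns ([-42], (8))
    H2 returns ([-42], (8))
    H3 returns [([-42], (8))]
  branch[1] choose=3:
    H0 returns [-18]
    H1 returns ([-18], (8))
    H2 returns ([-18], (8))
    H3 returns [([-18], (8))]
= [([-42], (8)), ([-18], (8))]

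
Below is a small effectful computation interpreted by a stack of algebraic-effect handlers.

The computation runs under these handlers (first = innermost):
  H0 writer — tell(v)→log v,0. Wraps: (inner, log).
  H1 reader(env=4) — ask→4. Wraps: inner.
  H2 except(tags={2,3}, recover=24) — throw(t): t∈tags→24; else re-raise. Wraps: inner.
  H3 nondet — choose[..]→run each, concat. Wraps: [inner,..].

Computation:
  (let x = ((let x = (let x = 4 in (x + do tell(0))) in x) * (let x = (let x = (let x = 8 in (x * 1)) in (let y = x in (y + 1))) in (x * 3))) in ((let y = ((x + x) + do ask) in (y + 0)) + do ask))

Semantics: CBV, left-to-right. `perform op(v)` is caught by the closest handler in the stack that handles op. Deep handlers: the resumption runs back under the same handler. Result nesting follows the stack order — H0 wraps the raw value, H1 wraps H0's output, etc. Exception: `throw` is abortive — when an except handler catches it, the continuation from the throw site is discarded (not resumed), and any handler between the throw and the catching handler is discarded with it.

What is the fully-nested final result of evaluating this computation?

Evaluation trace:
tell(0) @ H0 ⇒ log+=0
ask @ H1 ⇒ 4
ask @ H1 ⇒ 4
H0 returns (224, (0))
H1 returns (224, (0))
H2 returns (224, (0))
H3 returns [(224, (0))]
= [(224, (0))]

Answer: [(224, (0))]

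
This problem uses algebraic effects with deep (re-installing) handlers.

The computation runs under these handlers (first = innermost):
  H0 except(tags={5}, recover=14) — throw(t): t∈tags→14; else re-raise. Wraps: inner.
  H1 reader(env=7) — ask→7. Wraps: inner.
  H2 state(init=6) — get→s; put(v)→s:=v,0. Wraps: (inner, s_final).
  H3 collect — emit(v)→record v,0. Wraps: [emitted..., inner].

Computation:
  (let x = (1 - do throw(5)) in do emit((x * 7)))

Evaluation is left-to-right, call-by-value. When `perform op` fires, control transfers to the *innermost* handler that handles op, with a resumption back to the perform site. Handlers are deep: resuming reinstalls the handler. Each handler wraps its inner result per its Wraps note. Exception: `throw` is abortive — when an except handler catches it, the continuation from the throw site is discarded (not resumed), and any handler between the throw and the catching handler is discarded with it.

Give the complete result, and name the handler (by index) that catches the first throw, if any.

Evaluation trace:
throw(5) @ H0 caught ⇒ 14
H1 returns 14
H2 returns (14, 6)
H3 returns [(14, 6)]
= [(14, 6)]

Answer: [(14, 6)] ; first throw caught by: H0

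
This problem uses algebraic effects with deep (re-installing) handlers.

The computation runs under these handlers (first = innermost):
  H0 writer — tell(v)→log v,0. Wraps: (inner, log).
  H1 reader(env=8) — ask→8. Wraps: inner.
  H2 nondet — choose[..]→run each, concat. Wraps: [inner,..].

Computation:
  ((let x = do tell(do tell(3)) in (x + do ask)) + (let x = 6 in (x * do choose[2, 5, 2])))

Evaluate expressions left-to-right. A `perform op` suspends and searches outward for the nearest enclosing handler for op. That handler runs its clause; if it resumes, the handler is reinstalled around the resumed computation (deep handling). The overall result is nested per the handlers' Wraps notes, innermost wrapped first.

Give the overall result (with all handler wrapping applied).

Step-by-step:
tell(3) @ H0 ⇒ log+=3
tell(0) @ H0 ⇒ log+=0
ask @ H1 ⇒ 8
choose[2, 5, 2] @ H2
  branch[0] choose=2:
    H0 returns (20, (3, 0))
    H1 returns (20, (3, 0))
    H2 returns [(20, (3, 0))]
  branch[1] choose=5:
    H0 returns (38, (3, 0))
    H1 returns (38, (3, 0))
    H2 returns [(38, (3, 0))]
  branch[2] choose=2:
    H0 returns (20, (3, 0))
    H1 returns (20, (3, 0))
    H2 returns [(20, (3, 0))]
= [(20, (3, 0)), (38, (3, 0)), (20, (3, 0))]

Answer: [(20, (3, 0)), (38, (3, 0)), (20, (3, 0))]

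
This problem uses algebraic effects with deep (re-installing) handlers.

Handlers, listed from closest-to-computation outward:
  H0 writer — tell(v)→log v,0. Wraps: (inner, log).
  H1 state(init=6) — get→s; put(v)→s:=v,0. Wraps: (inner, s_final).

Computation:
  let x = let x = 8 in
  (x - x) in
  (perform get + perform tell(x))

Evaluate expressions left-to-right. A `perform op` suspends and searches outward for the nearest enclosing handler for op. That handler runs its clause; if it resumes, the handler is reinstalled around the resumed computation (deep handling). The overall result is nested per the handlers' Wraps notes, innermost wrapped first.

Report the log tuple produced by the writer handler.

Step-by-step:
get @ H1 ⇒ 6
tell(0) @ H0 ⇒ log+=0
H0 returns (6, (0))
H1 returns ((6, (0)), 6)
= ((6, (0)), 6)

Answer: (0)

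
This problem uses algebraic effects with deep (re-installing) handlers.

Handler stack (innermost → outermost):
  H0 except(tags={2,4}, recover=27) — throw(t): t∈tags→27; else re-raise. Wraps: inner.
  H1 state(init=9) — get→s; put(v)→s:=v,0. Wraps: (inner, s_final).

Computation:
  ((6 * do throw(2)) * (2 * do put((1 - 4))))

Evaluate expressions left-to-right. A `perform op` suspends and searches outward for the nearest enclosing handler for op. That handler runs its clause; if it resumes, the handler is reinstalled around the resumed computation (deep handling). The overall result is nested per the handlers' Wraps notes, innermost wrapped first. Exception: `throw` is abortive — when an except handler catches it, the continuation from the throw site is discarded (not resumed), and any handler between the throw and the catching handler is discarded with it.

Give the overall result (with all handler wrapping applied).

Answer: (27, 9)

Working:
throw(2) @ H0 caught ⇒ 27
H1 returns (27, 9)
= (27, 9)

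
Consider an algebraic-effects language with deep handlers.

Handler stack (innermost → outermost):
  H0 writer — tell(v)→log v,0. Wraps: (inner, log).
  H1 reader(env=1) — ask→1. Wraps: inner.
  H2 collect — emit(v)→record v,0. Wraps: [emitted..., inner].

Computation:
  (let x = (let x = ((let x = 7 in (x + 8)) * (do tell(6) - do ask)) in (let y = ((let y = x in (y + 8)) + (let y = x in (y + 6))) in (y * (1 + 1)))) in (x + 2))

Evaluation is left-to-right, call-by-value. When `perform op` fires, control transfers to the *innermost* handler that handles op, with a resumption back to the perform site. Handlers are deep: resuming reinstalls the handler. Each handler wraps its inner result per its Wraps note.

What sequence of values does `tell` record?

Answer: (6)

Step-by-step:
tell(6) @ H0 ⇒ log+=6
ask @ H1 ⇒ 1
H0 returns (-30, (6))
H1 returns (-30, (6))
H2 returns [(-30, (6))]
= [(-30, (6))]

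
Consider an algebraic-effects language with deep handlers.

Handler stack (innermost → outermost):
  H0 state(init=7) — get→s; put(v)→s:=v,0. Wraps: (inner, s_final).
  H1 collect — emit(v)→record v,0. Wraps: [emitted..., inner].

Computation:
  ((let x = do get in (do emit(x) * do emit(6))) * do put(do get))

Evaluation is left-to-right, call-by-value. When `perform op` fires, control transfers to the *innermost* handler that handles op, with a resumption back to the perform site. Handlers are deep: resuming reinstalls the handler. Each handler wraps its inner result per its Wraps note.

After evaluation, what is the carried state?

Working:
get @ H0 ⇒ 7
emit(7) @ H1 ⇒ out+=7
emit(6) @ H1 ⇒ out+=6
get @ H0 ⇒ 7
put(7) @ H0 ⇒ s:=7
H0 returns (0, 7)
H1 returns [7, 6, (0, 7)]
= [7, 6, (0, 7)]

Answer: 7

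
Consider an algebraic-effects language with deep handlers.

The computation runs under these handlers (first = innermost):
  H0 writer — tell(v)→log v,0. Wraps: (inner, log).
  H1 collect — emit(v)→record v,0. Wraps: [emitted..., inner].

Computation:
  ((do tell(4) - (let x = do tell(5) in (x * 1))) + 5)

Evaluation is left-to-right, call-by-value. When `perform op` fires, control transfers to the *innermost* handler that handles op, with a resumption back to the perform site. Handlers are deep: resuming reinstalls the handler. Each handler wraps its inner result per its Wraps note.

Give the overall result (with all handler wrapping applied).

Answer: [(5, (4, 5))]

Working:
tell(4) @ H0 ⇒ log+=4
tell(5) @ H0 ⇒ log+=5
H0 returns (5, (4, 5))
H1 returns [(5, (4, 5))]
= [(5, (4, 5))]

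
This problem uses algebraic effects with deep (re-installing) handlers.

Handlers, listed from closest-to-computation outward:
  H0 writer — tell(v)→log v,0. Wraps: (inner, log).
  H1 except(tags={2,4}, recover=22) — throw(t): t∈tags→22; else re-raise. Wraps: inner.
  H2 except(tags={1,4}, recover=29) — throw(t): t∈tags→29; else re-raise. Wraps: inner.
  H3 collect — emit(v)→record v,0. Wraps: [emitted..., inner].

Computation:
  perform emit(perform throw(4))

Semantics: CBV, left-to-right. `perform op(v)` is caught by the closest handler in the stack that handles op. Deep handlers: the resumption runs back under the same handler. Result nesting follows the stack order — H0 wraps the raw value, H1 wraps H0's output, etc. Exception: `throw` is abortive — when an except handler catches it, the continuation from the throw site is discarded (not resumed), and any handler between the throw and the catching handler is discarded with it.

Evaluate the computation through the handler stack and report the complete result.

Answer: [22]

Evaluation trace:
throw(4) @ H1 caught ⇒ 22
H2 returns 22
H3 returns [22]
= [22]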